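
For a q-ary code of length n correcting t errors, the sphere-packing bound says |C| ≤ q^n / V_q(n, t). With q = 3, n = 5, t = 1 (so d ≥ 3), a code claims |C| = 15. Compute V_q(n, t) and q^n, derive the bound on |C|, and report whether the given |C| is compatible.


V_q(n, t) = 11, q^n = 243, Hamming bound = 22, |C| = 15 ≤ bound (satisfied).

Step 1: Compute V_q(n, t) = Σ_{j=0}^1 C(n, j) (q−1)^j.
  j = 0: C(5,0)·(2)^0 = 1·1 = 1.
  j = 1: C(5,1)·(2)^1 = 5·2 = 10.
  V_q(n, t) = 1 + 10 = 11.
Step 2: q^n = 3^5 = 243.
Step 3: Hamming bound ⌊q^n / V_q(n,t)⌋ = ⌊243/11⌋ = 22.
Step 4: Compare |C| = 15 to 22: satisfied.
The claimed |C| lies below the Hamming bound.


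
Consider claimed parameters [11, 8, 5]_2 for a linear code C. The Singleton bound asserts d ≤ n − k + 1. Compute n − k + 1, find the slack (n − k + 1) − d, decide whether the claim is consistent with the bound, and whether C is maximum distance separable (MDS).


Singleton RHS = n − k + 1 = 4, slack = -1, bound violated (no such code; not MDS).

Singleton bound: d ≤ n − k + 1.
Here n = 11, k = 8, so n − k + 1 = 4.
Given d = 5, check d ≤ 4: NO.
Slack = (n − k + 1) − d = -1.
The slack is negative: d = 5 exceeds n − k + 1 = 4 by 1, so the Singleton bound is violated and no linear [11, 8, 5]_2 code can exist. In particular it is not MDS (MDS requires d = n − k + 1 exactly).
Description: the claimed parameters are [11, 8, 5]_2; such a code would be impossible (violates the Singleton bound).


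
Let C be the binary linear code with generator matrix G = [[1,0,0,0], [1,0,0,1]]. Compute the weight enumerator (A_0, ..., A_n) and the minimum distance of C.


Weight distribution: A_0 = 1, A_1 = 2, A_2 = 1. Minimum distance d = 1.

Enumerate all 2^2 = 4 messages m ∈ F_2^2.
For each, compute codeword c = mG in F_2^4, then tally its weight.
  m = 00 → c = 0000, weight = 0.
  m = 10 → c = 1000, weight = 1.
  m = 01 → c = 1001, weight = 2.
  m = 11 → c = 0001, weight = 1.
Tally weights:
  weight 0: 1 codewords.
  weight 1: 2 codewords.
  weight 2: 1 codewords.
Minimum distance d = smallest w > 0 with A_w > 0 = 1.
Sanity: Σ A_w = 4 = 2^2 = 4 ✓.


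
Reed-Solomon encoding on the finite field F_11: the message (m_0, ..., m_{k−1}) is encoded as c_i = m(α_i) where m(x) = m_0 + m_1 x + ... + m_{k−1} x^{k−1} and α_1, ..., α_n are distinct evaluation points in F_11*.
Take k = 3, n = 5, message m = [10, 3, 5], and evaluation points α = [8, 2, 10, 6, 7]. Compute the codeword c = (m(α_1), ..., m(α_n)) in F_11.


c = [2, 3, 1, 10, 1]

Message polynomial: m(x) = 10 + 3·x + 5·x^2 (mod 11).
For each evaluation point α_i, compute m(α_i) mod 11:
  α_1 = 8: Horner steps 5 → 10 → 2, so m(8) = 2.
  α_2 = 2: Horner steps 5 → 2 → 3, so m(2) = 3.
  α_3 = 10: Horner steps 5 → 9 → 1, so m(10) = 1.
  α_4 = 6: Horner steps 5 → 0 → 10, so m(6) = 10.
  α_5 = 7: Horner steps 5 → 5 → 1, so m(7) = 1.
Codeword c = [2, 3, 1, 10, 1] ∈ F_11^5.


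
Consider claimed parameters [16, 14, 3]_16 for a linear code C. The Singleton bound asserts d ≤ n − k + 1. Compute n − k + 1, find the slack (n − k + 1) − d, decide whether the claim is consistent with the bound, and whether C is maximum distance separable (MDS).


Singleton RHS = n − k + 1 = 3, slack = 0, bound satisfied, MDS.

Singleton bound: d ≤ n − k + 1.
Here n = 16, k = 14, so n − k + 1 = 3.
Given d = 3, check d ≤ 3: YES.
Slack = (n − k + 1) − d = 0.
The code is MDS (slack = 0).
Description: the claimed parameters are [16, 14, 3]_16; such a code would be MDS (meets Singleton bound).


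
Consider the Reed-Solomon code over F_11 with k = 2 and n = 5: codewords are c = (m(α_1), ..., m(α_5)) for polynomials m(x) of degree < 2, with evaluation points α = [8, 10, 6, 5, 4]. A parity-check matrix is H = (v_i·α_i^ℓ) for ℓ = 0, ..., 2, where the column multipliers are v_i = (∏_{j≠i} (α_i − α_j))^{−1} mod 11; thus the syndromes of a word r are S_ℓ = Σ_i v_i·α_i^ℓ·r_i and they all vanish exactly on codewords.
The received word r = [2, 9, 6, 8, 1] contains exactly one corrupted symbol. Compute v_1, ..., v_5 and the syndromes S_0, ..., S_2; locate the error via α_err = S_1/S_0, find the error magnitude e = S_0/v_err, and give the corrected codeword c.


S = (6, 2, 8), error at position 5, error magnitude e = 2, c = [2, 9, 6, 8, 10].

Step 1: column multipliers v_i = (∏_{j≠i}(α_i − α_j))^{−1} mod 11.
  i = 1 (α = 8): (8−10)(8−6)(8−5)(8−4) = (−2)·2·3·4 = −48 ≡ 7, so v_1 = 7^{−1} = 8 (mod 11).
  i = 2 (α = 10): (10−8)(10−6)(10−5)(10−4) = 2·4·5·6 = 240 ≡ 9, so v_2 = 9^{−1} = 5 (mod 11).
  i = 3 (α = 6): (6−8)(6−10)(6−5)(6−4) = (−2)·(−4)·1·2 = 16 ≡ 5, so v_3 = 5^{−1} = 9 (mod 11).
  i = 4 (α = 5): (5−8)(5−10)(5−6)(5−4) = (−3)·(−5)·(−1)·1 = −15 ≡ 7, so v_4 = 7^{−1} = 8 (mod 11).
  i = 5 (α = 4): (4−8)(4−10)(4−6)(4−5) = (−4)·(−6)·(−2)·(−1) = 48 ≡ 4, so v_5 = 4^{−1} = 3 (mod 11).
  v = [8, 5, 9, 8, 3].
Step 2: syndromes of r = [2, 9, 6, 8, 1] (all sums mod 11).
  S_0 = Σ v_i r_i = 8·2 + 5·9 + 9·6 + 8·8 + 3·1 = 182 ≡ 6.
  S_1 = Σ v_i α_i r_i = 8·8·2 + 5·10·9 + 9·6·6 + 8·5·8 + 3·4·1 = 1234 ≡ 2.
  α_i^2 mod 11 = [9, 1, 3, 3, 5].
  S_2 = Σ v_i α_i^2 r_i = 8·9·2 + 5·1·9 + 9·3·6 + 8·3·8 + 3·5·1 = 558 ≡ 8.
  S = (6, 2, 8) ≠ 0, so r is not a codeword (an error is present).
Step 3: locate the error. For a single error e at position i, S_ℓ = v_i·e·α_i^ℓ, so α_err = S_1/S_0.
  S_0^{−1} = 6^{−1} = 2 (mod 11), so α_err = 2·2 = 4 ≡ 4 = α_5. Error position i = 5.
  Consistency check: S_2/S_1 = 8·6 = 48 ≡ 4 = α_err ✓ (single-error assumption holds).
Step 4: error magnitude e = S_0/v_5 = S_0·∏_{j≠5}(α_5 − α_j) = 6·4 = 24 ≡ 2 (mod 11).
Step 5: correct position 5: c_5 = r_5 − e = 1 − 2 ≡ 10 (mod 11). Hence c = [2, 9, 6, 8, 10].
  Check: interpolating c through the α_i gives m(x) = 7 + 9·x (degree < 2) with m(α_i) = c_i for every i, so c is indeed a codeword.


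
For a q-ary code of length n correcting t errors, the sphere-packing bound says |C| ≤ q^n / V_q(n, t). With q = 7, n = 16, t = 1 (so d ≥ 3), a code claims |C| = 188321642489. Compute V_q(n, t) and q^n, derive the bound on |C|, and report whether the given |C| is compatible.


V_q(n, t) = 97, q^n = 33232930569601, Hamming bound = 342607531645, |C| = 188321642489 ≤ bound (satisfied).

Step 1: Compute V_q(n, t) = Σ_{j=0}^1 C(n, j) (q−1)^j.
  j = 0: C(16,0)·(6)^0 = 1·1 = 1.
  j = 1: C(16,1)·(6)^1 = 16·6 = 96.
  V_q(n, t) = 1 + 96 = 97.
Step 2: q^n = 7^16 = 33232930569601.
Step 3: Hamming bound ⌊q^n / V_q(n,t)⌋ = ⌊33232930569601/97⌋ = 342607531645.
Step 4: Compare |C| = 188321642489 to 342607531645: satisfied.
The claimed |C| lies below the Hamming bound.


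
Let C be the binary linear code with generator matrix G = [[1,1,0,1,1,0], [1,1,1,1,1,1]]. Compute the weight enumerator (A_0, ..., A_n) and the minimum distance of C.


Weight distribution: A_0 = 1, A_2 = 1, A_4 = 1, A_6 = 1. Minimum distance d = 2.

Enumerate all 2^2 = 4 messages m ∈ F_2^2.
For each, compute codeword c = mG in F_2^6, then tally its weight.
  m = 00 → c = 000000, weight = 0.
  m = 10 → c = 110110, weight = 4.
  m = 01 → c = 111111, weight = 6.
  m = 11 → c = 001001, weight = 2.
Tally weights:
  weight 0: 1 codewords.
  weight 2: 1 codewords.
  weight 4: 1 codewords.
  weight 6: 1 codewords.
Minimum distance d = smallest w > 0 with A_w > 0 = 2.
Sanity: Σ A_w = 4 = 2^2 = 4 ✓.


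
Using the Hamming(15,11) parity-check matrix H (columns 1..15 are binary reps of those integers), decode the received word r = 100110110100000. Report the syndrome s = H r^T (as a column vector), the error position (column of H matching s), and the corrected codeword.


s = (0, 1, 0, 1)^T, error position = 5, corrected codeword c = 100100110100000

Compute s = H r^T mod 2 one row at a time:
  s_1 = 1 + 0 + 1 + 0 + 0 + 0 + 0 + 0 = 2 ≡ 0 (mod 2).
  s_2 = 1 + 1 + 0 + 1 + 0 + 0 + 0 + 0 = 3 ≡ 1 (mod 2).
  s_3 = 0 + 0 + 0 + 1 + 1 + 0 + 0 + 0 = 2 ≡ 0 (mod 2).
  s_4 = 1 + 0 + 1 + 1 + 0 + 0 + 0 + 0 = 3 ≡ 1 (mod 2).
s = (0, 1, 0, 1)^T — this equals column 5 of H (binary 0101), so error is at position 5.
Correct: flip bit 5 of r = 100110110100000 to get c = 100100110100000.


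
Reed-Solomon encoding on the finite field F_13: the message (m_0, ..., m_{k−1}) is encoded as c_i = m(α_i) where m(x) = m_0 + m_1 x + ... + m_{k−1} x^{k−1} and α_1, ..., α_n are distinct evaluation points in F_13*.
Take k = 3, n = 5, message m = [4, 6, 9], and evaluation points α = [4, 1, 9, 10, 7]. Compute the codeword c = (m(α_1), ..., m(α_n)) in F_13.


c = [3, 6, 7, 2, 6]

Message polynomial: m(x) = 4 + 6·x + 9·x^2 (mod 13).
For each evaluation point α_i, compute m(α_i) mod 13:
  α_1 = 4: Horner steps 9 → 3 → 3, so m(4) = 3.
  α_2 = 1: Horner steps 9 → 2 → 6, so m(1) = 6.
  α_3 = 9: Horner steps 9 → 9 → 7, so m(9) = 7.
  α_4 = 10: Horner steps 9 → 5 → 2, so m(10) = 2.
  α_5 = 7: Horner steps 9 → 4 → 6, so m(7) = 6.
Codeword c = [3, 6, 7, 2, 6] ∈ F_13^5.


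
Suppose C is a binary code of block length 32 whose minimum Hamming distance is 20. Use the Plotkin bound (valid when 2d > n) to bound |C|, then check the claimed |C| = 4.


Plotkin bound M ≤ 4; given |C| = 4 ≤ bound (satisfied).

Check applicability: 2d = 40, n = 32.
2d − n = 8 > 0, so Plotkin applies.
Compute d/(2d−n) = 20/8 ≈ 2.5000.
⌊d/(2d−n)⌋ = 2.
Plotkin bound: M ≤ 2·2 = 4.
Given |C| = 4, check: satisfied.
This |C| is at the Plotkin bound.


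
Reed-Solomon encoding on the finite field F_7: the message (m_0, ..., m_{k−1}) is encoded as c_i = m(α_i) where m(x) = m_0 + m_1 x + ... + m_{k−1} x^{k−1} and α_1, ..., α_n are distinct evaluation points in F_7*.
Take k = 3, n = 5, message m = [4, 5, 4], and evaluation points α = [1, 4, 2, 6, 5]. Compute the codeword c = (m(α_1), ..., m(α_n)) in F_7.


c = [6, 4, 2, 3, 3]

Message polynomial: m(x) = 4 + 5·x + 4·x^2 (mod 7).
For each evaluation point α_i, compute m(α_i) mod 7:
  α_1 = 1: Horner steps 4 → 2 → 6, so m(1) = 6.
  α_2 = 4: Horner steps 4 → 0 → 4, so m(4) = 4.
  α_3 = 2: Horner steps 4 → 6 → 2, so m(2) = 2.
  α_4 = 6: Horner steps 4 → 1 → 3, so m(6) = 3.
  α_5 = 5: Horner steps 4 → 4 → 3, so m(5) = 3.
Codeword c = [6, 4, 2, 3, 3] ∈ F_7^5.


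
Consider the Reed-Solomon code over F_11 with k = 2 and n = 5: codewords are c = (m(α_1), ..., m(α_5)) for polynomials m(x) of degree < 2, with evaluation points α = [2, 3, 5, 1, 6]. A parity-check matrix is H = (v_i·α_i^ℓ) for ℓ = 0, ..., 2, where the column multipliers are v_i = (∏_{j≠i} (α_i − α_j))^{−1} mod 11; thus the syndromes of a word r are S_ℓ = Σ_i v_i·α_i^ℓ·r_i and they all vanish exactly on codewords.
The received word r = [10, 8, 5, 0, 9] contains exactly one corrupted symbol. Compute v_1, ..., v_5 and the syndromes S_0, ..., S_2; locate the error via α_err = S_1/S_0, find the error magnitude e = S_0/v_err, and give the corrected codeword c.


S = (5, 10, 9), error at position 1, error magnitude e = 6, c = [4, 8, 5, 0, 9].

Step 1: column multipliers v_i = (∏_{j≠i}(α_i − α_j))^{−1} mod 11.
  i = 1 (α = 2): (2−3)(2−5)(2−1)(2−6) = (−1)·(−3)·1·(−4) = −12 ≡ 10, so v_1 = 10^{−1} = 10 (mod 11).
  i = 2 (α = 3): (3−2)(3−5)(3−1)(3−6) = 1·(−2)·2·(−3) = 12 ≡ 1, so v_2 = 1^{−1} = 1 (mod 11).
  i = 3 (α = 5): (5−2)(5−3)(5−1)(5−6) = 3·2·4·(−1) = −24 ≡ 9, so v_3 = 9^{−1} = 5 (mod 11).
  i = 4 (α = 1): (1−2)(1−3)(1−5)(1−6) = (−1)·(−2)·(−4)·(−5) = 40 ≡ 7, so v_4 = 7^{−1} = 8 (mod 11).
  i = 5 (α = 6): (6−2)(6−3)(6−5)(6−1) = 4·3·1·5 = 60 ≡ 5, so v_5 = 5^{−1} = 9 (mod 11).
  v = [10, 1, 5, 8, 9].
Step 2: syndromes of r = [10, 8, 5, 0, 9] (all sums mod 11).
  S_0 = Σ v_i r_i = 10·10 + 1·8 + 5·5 + 8·0 + 9·9 = 214 ≡ 5.
  S_1 = Σ v_i α_i r_i = 10·2·10 + 1·3·8 + 5·5·5 + 8·1·0 + 9·6·9 = 835 ≡ 10.
  α_i^2 mod 11 = [4, 9, 3, 1, 3].
  S_2 = Σ v_i α_i^2 r_i = 10·4·10 + 1·9·8 + 5·3·5 + 8·1·0 + 9·3·9 = 790 ≡ 9.
  S = (5, 10, 9) ≠ 0, so r is not a codeword (an error is present).
Step 3: locate the error. For a single error e at position i, S_ℓ = v_i·e·α_i^ℓ, so α_err = S_1/S_0.
  S_0^{−1} = 5^{−1} = 9 (mod 11), so α_err = 10·9 = 90 ≡ 2 = α_1. Error position i = 1.
  Consistency check: S_2/S_1 = 9·10 = 90 ≡ 2 = α_err ✓ (single-error assumption holds).
Step 4: error magnitude e = S_0/v_1 = S_0·∏_{j≠1}(α_1 − α_j) = 5·10 = 50 ≡ 6 (mod 11).
Step 5: correct position 1: c_1 = r_1 − e = 10 − 6 ≡ 4 (mod 11). Hence c = [4, 8, 5, 0, 9].
  Check: interpolating c through the α_i gives m(x) = 7 + 4·x (degree < 2) with m(α_i) = c_i for every i, so c is indeed a codeword.


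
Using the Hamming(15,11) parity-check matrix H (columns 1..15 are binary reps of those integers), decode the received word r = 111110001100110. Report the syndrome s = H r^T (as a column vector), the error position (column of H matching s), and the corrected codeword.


s = (0, 0, 0, 1)^T, error position = 1, corrected codeword c = 011110001100110

Compute s = H r^T mod 2 one row at a time:
  s_1 = 0 + 1 + 1 + 0 + 0 + 1 + 1 + 0 = 4 ≡ 0 (mod 2).
  s_2 = 1 + 1 + 0 + 0 + 0 + 1 + 1 + 0 = 4 ≡ 0 (mod 2).
  s_3 = 1 + 1 + 0 + 0 + 1 + 0 + 1 + 0 = 4 ≡ 0 (mod 2).
  s_4 = 1 + 1 + 1 + 0 + 1 + 0 + 1 + 0 = 5 ≡ 1 (mod 2).
s = (0, 0, 0, 1)^T — this equals column 1 of H (binary 0001), so error is at position 1.
Correct: flip bit 1 of r = 111110001100110 to get c = 011110001100110.


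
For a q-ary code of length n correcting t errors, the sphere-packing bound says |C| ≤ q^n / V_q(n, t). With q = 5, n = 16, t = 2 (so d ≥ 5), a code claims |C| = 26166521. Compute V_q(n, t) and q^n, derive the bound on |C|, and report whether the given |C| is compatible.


V_q(n, t) = 1985, q^n = 152587890625, Hamming bound = 76870473, |C| = 26166521 ≤ bound (satisfied).

Step 1: Compute V_q(n, t) = Σ_{j=0}^2 C(n, j) (q−1)^j.
  j = 0: C(16,0)·(4)^0 = 1·1 = 1.
  j = 1: C(16,1)·(4)^1 = 16·4 = 64.
  j = 2: C(16,2)·(4)^2 = 120·16 = 1920.
  V_q(n, t) = 1 + 64 + 1920 = 1985.
Step 2: q^n = 5^16 = 152587890625.
Step 3: Hamming bound ⌊q^n / V_q(n,t)⌋ = ⌊152587890625/1985⌋ = 76870473.
Step 4: Compare |C| = 26166521 to 76870473: satisfied.
The claimed |C| lies below the Hamming bound.


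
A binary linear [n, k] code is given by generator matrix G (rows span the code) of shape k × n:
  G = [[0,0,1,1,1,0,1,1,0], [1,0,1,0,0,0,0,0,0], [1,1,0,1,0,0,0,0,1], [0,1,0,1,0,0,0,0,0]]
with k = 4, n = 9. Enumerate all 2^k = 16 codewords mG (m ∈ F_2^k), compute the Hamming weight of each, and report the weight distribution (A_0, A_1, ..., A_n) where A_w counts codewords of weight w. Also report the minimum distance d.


Weight distribution: A_0 = 1, A_2 = 4, A_4 = 3, A_5 = 6, A_7 = 2. Minimum distance d = 2.

Enumerate all 2^4 = 16 messages m ∈ F_2^4.
For each, compute codeword c = mG in F_2^9, then tally its weight.
  m = 0000 → c = 000000000, weight = 0.
  m = 1000 → c = 001110110, weight = 5.
  m = 0100 → c = 101000000, weight = 2.
  m = 1100 → c = 100110110, weight = 5.
  m = 0010 → c = 110100001, weight = 4.
  m = 1010 → c = 111010111, weight = 7.
  m = 0110 → c = 011100001, weight = 4.
  m = 1110 → c = 010010111, weight = 5.
  m = 0001 → c = 010100000, weight = 2.
  m = 1001 → c = 011010110, weight = 5.
  m = 0101 → c = 111100000, weight = 4.
  m = 1101 → c = 110010110, weight = 5.
  m = 0011 → c = 100000001, weight = 2.
  m = 1011 → c = 101110111, weight = 7.
  m = 0111 → c = 001000001, weight = 2.
  m = 1111 → c = 000110111, weight = 5.
Tally weights:
  weight 0: 1 codewords.
  weight 2: 4 codewords.
  weight 4: 3 codewords.
  weight 5: 6 codewords.
  weight 7: 2 codewords.
Minimum distance d = smallest w > 0 with A_w > 0 = 2.
Sanity: Σ A_w = 16 = 2^4 = 16 ✓.


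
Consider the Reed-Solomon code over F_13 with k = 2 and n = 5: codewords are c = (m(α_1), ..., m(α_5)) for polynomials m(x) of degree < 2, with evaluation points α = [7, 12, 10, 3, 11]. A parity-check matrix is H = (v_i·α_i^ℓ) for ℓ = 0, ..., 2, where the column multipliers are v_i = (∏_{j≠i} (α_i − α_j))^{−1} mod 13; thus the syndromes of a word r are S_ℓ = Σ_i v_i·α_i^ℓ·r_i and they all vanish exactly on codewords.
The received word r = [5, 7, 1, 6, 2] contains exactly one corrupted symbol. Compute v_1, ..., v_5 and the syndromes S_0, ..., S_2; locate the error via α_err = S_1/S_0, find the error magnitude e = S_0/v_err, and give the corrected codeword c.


S = (9, 8, 10), error at position 5, error magnitude e = 11, c = [5, 7, 1, 6, 4].

Step 1: column multipliers v_i = (∏_{j≠i}(α_i − α_j))^{−1} mod 13.
  i = 1 (α = 7): (7−12)(7−10)(7−3)(7−11) = (−5)·(−3)·4·(−4) = −240 ≡ 7, so v_1 = 7^{−1} = 2 (mod 13).
  i = 2 (α = 12): (12−7)(12−10)(12−3)(12−11) = 5·2·9·1 = 90 ≡ 12, so v_2 = 12^{−1} = 12 (mod 13).
  i = 3 (α = 10): (10−7)(10−12)(10−3)(10−11) = 3·(−2)·7·(−1) = 42 ≡ 3, so v_3 = 3^{−1} = 9 (mod 13).
  i = 4 (α = 3): (3−7)(3−12)(3−10)(3−11) = (−4)·(−9)·(−7)·(−8) = 2016 ≡ 1, so v_4 = 1^{−1} = 1 (mod 13).
  i = 5 (α = 11): (11−7)(11−12)(11−10)(11−3) = 4·(−1)·1·8 = −32 ≡ 7, so v_5 = 7^{−1} = 2 (mod 13).
  v = [2, 12, 9, 1, 2].
Step 2: syndromes of r = [5, 7, 1, 6, 2] (all sums mod 13).
  S_0 = Σ v_i r_i = 2·5 + 12·7 + 9·1 + 1·6 + 2·2 = 113 ≡ 9.
  S_1 = Σ v_i α_i r_i = 2·7·5 + 12·12·7 + 9·10·1 + 1·3·6 + 2·11·2 = 1230 ≡ 8.
  α_i^2 mod 13 = [10, 1, 9, 9, 4].
  S_2 = Σ v_i α_i^2 r_i = 2·10·5 + 12·1·7 + 9·9·1 + 1·9·6 + 2·4·2 = 335 ≡ 10.
  S = (9, 8, 10) ≠ 0, so r is not a codeword (an error is present).
Step 3: locate the error. For a single error e at position i, S_ℓ = v_i·e·α_i^ℓ, so α_err = S_1/S_0.
  S_0^{−1} = 9^{−1} = 3 (mod 13), so α_err = 8·3 = 24 ≡ 11 = α_5. Error position i = 5.
  Consistency check: S_2/S_1 = 10·5 = 50 ≡ 11 = α_err ✓ (single-error assumption holds).
Step 4: error magnitude e = S_0/v_5 = S_0·∏_{j≠5}(α_5 − α_j) = 9·7 = 63 ≡ 11 (mod 13).
Step 5: correct position 5: c_5 = r_5 − e = 2 − 11 ≡ 4 (mod 13). Hence c = [5, 7, 1, 6, 4].
  Check: interpolating c through the α_i gives m(x) = 10 + 3·x (degree < 2) with m(α_i) = c_i for every i, so c is indeed a codeword.


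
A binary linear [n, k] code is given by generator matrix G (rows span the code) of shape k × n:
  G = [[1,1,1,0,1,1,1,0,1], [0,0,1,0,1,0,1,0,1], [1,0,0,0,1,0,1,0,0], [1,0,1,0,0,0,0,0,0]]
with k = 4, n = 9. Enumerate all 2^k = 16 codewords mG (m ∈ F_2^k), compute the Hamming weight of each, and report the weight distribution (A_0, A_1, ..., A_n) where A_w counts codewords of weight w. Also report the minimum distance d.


Weight distribution: A_0 = 1, A_1 = 1, A_2 = 1, A_3 = 5, A_4 = 5, A_5 = 1, A_6 = 1, A_7 = 1. Minimum distance d = 1.

Enumerate all 2^4 = 16 messages m ∈ F_2^4.
For each, compute codeword c = mG in F_2^9, then tally its weight.
  m = 0000 → c = 000000000, weight = 0.
  m = 1000 → c = 111011101, weight = 7.
  m = 0100 → c = 001010101, weight = 4.
  m = 1100 → c = 110001000, weight = 3.
  m = 0010 → c = 100010100, weight = 3.
  m = 1010 → c = 011001001, weight = 4.
  m = 0110 → c = 101000001, weight = 3.
  m = 1110 → c = 010011100, weight = 4.
  m = 0001 → c = 101000000, weight = 2.
  m = 1001 → c = 010011101, weight = 5.
  m = 0101 → c = 100010101, weight = 4.
  m = 1101 → c = 011001000, weight = 3.
  m = 0011 → c = 001010100, weight = 3.
  m = 1011 → c = 110001001, weight = 4.
  m = 0111 → c = 000000001, weight = 1.
  m = 1111 → c = 111011100, weight = 6.
Tally weights:
  weight 0: 1 codewords.
  weight 1: 1 codewords.
  weight 2: 1 codewords.
  weight 3: 5 codewords.
  weight 4: 5 codewords.
  weight 5: 1 codewords.
  weight 6: 1 codewords.
  weight 7: 1 codewords.
Minimum distance d = smallest w > 0 with A_w > 0 = 1.
Sanity: Σ A_w = 16 = 2^4 = 16 ✓.


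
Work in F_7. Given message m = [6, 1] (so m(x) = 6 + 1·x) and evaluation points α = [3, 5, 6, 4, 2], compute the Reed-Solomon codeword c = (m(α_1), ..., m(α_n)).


c = [2, 4, 5, 3, 1]

Message polynomial: m(x) = 6 + 1·x (mod 7).
For each evaluation point α_i, compute m(α_i) mod 7:
  α_1 = 3: Horner steps 1 → 2, so m(3) = 2.
  α_2 = 5: Horner steps 1 → 4, so m(5) = 4.
  α_3 = 6: Horner steps 1 → 5, so m(6) = 5.
  α_4 = 4: Horner steps 1 → 3, so m(4) = 3.
  α_5 = 2: Horner steps 1 → 1, so m(2) = 1.
Codeword c = [2, 4, 5, 3, 1] ∈ F_7^5.


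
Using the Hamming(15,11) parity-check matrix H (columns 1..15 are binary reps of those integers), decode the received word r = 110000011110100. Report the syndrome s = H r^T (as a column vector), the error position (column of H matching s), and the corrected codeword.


s = (1, 1, 1, 0)^T, error position = 14, corrected codeword c = 110000011110110

Compute s = H r^T mod 2 one row at a time:
  s_1 = 1 + 1 + 1 + 1 + 0 + 1 + 0 + 0 = 5 ≡ 1 (mod 2).
  s_2 = 0 + 0 + 0 + 0 + 0 + 1 + 0 + 0 = 1 ≡ 1 (mod 2).
  s_3 = 1 + 0 + 0 + 0 + 1 + 1 + 0 + 0 = 3 ≡ 1 (mod 2).
  s_4 = 1 + 0 + 0 + 0 + 1 + 1 + 1 + 0 = 4 ≡ 0 (mod 2).
s = (1, 1, 1, 0)^T — this equals column 14 of H (binary 1110), so error is at position 14.
Correct: flip bit 14 of r = 110000011110100 to get c = 110000011110110.


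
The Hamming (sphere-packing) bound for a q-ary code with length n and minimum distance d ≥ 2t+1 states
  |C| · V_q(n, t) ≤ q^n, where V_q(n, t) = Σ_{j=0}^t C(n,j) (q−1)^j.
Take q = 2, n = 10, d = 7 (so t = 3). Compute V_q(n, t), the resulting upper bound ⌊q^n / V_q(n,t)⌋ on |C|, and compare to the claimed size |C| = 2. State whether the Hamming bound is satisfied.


V_q(n, t) = 176, q^n = 1024, Hamming bound = 5, |C| = 2 ≤ bound (satisfied).

Step 1: Compute V_q(n, t) = Σ_{j=0}^3 C(n, j) (q−1)^j.
  j = 0: C(10,0)·(1)^0 = 1·1 = 1.
  j = 1: C(10,1)·(1)^1 = 10·1 = 10.
  j = 2: C(10,2)·(1)^2 = 45·1 = 45.
  j = 3: C(10,3)·(1)^3 = 120·1 = 120.
  V_q(n, t) = 1 + 10 + 45 + 120 = 176.
Step 2: q^n = 2^10 = 1024.
Step 3: Hamming bound ⌊q^n / V_q(n,t)⌋ = ⌊1024/176⌋ = 5.
Step 4: Compare |C| = 2 to 5: satisfied.
The claimed |C| lies below the Hamming bound.


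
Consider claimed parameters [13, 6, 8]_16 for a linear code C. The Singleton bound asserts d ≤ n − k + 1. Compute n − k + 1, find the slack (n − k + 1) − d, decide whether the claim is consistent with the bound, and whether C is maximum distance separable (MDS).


Singleton RHS = n − k + 1 = 8, slack = 0, bound satisfied, MDS.

Singleton bound: d ≤ n − k + 1.
Here n = 13, k = 6, so n − k + 1 = 8.
Given d = 8, check d ≤ 8: YES.
Slack = (n − k + 1) − d = 0.
The code is MDS (slack = 0).
Description: the claimed parameters are [13, 6, 8]_16; such a code would be MDS (meets Singleton bound).


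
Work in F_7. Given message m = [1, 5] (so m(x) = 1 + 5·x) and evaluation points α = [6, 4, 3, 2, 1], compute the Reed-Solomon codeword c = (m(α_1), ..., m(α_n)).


c = [3, 0, 2, 4, 6]

Message polynomial: m(x) = 1 + 5·x (mod 7).
For each evaluation point α_i, compute m(α_i) mod 7:
  α_1 = 6: Horner steps 5 → 3, so m(6) = 3.
  α_2 = 4: Horner steps 5 → 0, so m(4) = 0.
  α_3 = 3: Horner steps 5 → 2, so m(3) = 2.
  α_4 = 2: Horner steps 5 → 4, so m(2) = 4.
  α_5 = 1: Horner steps 5 → 6, so m(1) = 6.
Codeword c = [3, 0, 2, 4, 6] ∈ F_7^5.


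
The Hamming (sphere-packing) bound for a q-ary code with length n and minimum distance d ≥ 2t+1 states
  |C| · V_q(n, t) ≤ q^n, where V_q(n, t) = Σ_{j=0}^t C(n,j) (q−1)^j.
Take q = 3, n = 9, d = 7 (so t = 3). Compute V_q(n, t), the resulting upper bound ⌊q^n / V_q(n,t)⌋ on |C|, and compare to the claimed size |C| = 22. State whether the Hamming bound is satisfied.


V_q(n, t) = 835, q^n = 19683, Hamming bound = 23, |C| = 22 ≤ bound (satisfied).

Step 1: Compute V_q(n, t) = Σ_{j=0}^3 C(n, j) (q−1)^j.
  j = 0: C(9,0)·(2)^0 = 1·1 = 1.
  j = 1: C(9,1)·(2)^1 = 9·2 = 18.
  j = 2: C(9,2)·(2)^2 = 36·4 = 144.
  j = 3: C(9,3)·(2)^3 = 84·8 = 672.
  V_q(n, t) = 1 + 18 + 144 + 672 = 835.
Step 2: q^n = 3^9 = 19683.
Step 3: Hamming bound ⌊q^n / V_q(n,t)⌋ = ⌊19683/835⌋ = 23.
Step 4: Compare |C| = 22 to 23: satisfied.
The claimed |C| lies below the Hamming bound.


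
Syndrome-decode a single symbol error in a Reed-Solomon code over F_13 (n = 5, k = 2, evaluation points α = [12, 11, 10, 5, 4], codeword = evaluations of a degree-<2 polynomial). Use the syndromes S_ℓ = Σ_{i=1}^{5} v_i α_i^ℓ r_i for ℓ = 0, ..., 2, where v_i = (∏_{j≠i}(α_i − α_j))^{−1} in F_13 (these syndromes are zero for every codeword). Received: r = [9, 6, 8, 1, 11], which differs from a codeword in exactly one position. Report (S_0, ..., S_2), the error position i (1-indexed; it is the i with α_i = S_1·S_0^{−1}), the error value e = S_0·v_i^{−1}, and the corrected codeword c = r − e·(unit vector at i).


S = (12, 3, 4), error at position 3, error magnitude e = 5, c = [9, 6, 3, 1, 11].

Step 1: column multipliers v_i = (∏_{j≠i}(α_i − α_j))^{−1} mod 13.
  i = 1 (α = 12): (12−11)(12−10)(12−5)(12−4) = 1·2·7·8 = 112 ≡ 8, so v_1 = 8^{−1} = 5 (mod 13).
  i = 2 (α = 11): (11−12)(11−10)(11−5)(11−4) = (−1)·1·6·7 = −42 ≡ 10, so v_2 = 10^{−1} = 4 (mod 13).
  i = 3 (α = 10): (10−12)(10−11)(10−5)(10−4) = (−2)·(−1)·5·6 = 60 ≡ 8, so v_3 = 8^{−1} = 5 (mod 13).
  i = 4 (α = 5): (5−12)(5−11)(5−10)(5−4) = (−7)·(−6)·(−5)·1 = −210 ≡ 11, so v_4 = 11^{−1} = 6 (mod 13).
  i = 5 (α = 4): (4−12)(4−11)(4−10)(4−5) = (−8)·(−7)·(−6)·(−1) = 336 ≡ 11, so v_5 = 11^{−1} = 6 (mod 13).
  v = [5, 4, 5, 6, 6].
Step 2: syndromes of r = [9, 6, 8, 1, 11] (all sums mod 13).
  S_0 = Σ v_i r_i = 5·9 + 4·6 + 5·8 + 6·1 + 6·11 = 181 ≡ 12.
  S_1 = Σ v_i α_i r_i = 5·12·9 + 4·11·6 + 5·10·8 + 6·5·1 + 6·4·11 = 1498 ≡ 3.
  α_i^2 mod 13 = [1, 4, 9, 12, 3].
  S_2 = Σ v_i α_i^2 r_i = 5·1·9 + 4·4·6 + 5·9·8 + 6·12·1 + 6·3·11 = 771 ≡ 4.
  S = (12, 3, 4) ≠ 0, so r is not a codeword (an error is present).
Step 3: locate the error. For a single error e at position i, S_ℓ = v_i·e·α_i^ℓ, so α_err = S_1/S_0.
  S_0^{−1} = 12^{−1} = 12 (mod 13), so α_err = 3·12 = 36 ≡ 10 = α_3. Error position i = 3.
  Consistency check: S_2/S_1 = 4·9 = 36 ≡ 10 = α_err ✓ (single-error assumption holds).
Step 4: error magnitude e = S_0/v_3 = S_0·∏_{j≠3}(α_3 − α_j) = 12·8 = 96 ≡ 5 (mod 13).
Step 5: correct position 3: c_3 = r_3 − e = 8 − 5 ≡ 3 (mod 13). Hence c = [9, 6, 3, 1, 11].
  Check: interpolating c through the α_i gives m(x) = 12 + 3·x (degree < 2) with m(α_i) = c_i for every i, so c is indeed a codeword.


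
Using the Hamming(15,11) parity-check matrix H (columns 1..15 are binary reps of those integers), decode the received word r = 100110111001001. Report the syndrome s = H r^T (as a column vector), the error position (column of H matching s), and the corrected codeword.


s = (0, 1, 0, 1)^T, error position = 5, corrected codeword c = 100100111001001

Compute s = H r^T mod 2 one row at a time:
  s_1 = 1 + 1 + 0 + 0 + 1 + 0 + 0 + 1 = 4 ≡ 0 (mod 2).
  s_2 = 1 + 1 + 0 + 1 + 1 + 0 + 0 + 1 = 5 ≡ 1 (mod 2).
  s_3 = 0 + 0 + 0 + 1 + 0 + 0 + 0 + 1 = 2 ≡ 0 (mod 2).
  s_4 = 1 + 0 + 1 + 1 + 1 + 0 + 0 + 1 = 5 ≡ 1 (mod 2).
s = (0, 1, 0, 1)^T — this equals column 5 of H (binary 0101), so error is at position 5.
Correct: flip bit 5 of r = 100110111001001 to get c = 100100111001001.


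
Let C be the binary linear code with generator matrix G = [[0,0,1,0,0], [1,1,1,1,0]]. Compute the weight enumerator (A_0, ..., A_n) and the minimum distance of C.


Weight distribution: A_0 = 1, A_1 = 1, A_3 = 1, A_4 = 1. Minimum distance d = 1.

Enumerate all 2^2 = 4 messages m ∈ F_2^2.
For each, compute codeword c = mG in F_2^5, then tally its weight.
  m = 00 → c = 00000, weight = 0.
  m = 10 → c = 00100, weight = 1.
  m = 01 → c = 11110, weight = 4.
  m = 11 → c = 11010, weight = 3.
Tally weights:
  weight 0: 1 codewords.
  weight 1: 1 codewords.
  weight 3: 1 codewords.
  weight 4: 1 codewords.
Minimum distance d = smallest w > 0 with A_w > 0 = 1.
Sanity: Σ A_w = 4 = 2^2 = 4 ✓.


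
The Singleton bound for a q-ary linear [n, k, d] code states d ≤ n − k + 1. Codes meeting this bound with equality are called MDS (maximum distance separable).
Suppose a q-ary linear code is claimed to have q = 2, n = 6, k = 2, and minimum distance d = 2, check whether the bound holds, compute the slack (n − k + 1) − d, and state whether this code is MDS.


Singleton RHS = n − k + 1 = 5, slack = 3, bound satisfied, not MDS.

Singleton bound: d ≤ n − k + 1.
Here n = 6, k = 2, so n − k + 1 = 5.
Given d = 2, check d ≤ 5: YES.
Slack = (n − k + 1) − d = 3.
The code is NOT MDS (slack = 3 > 0).
Description: the claimed parameters are [6, 2, 2]_2; such a code would be non-MDS.


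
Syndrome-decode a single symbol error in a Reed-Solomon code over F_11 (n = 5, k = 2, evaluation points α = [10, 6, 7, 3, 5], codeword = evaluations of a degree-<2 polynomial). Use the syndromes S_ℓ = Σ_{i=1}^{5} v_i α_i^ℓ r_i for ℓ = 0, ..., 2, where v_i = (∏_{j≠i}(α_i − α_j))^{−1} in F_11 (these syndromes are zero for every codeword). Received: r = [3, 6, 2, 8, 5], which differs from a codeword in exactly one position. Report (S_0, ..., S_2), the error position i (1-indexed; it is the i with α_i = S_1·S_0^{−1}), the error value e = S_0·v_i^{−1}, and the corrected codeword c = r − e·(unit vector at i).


S = (8, 4, 2), error at position 2, error magnitude e = 8, c = [3, 9, 2, 8, 5].

Step 1: column multipliers v_i = (∏_{j≠i}(α_i − α_j))^{−1} mod 11.
  i = 1 (α = 10): (10−6)(10−7)(10−3)(10−5) = 4·3·7·5 = 420 ≡ 2, so v_1 = 2^{−1} = 6 (mod 11).
  i = 2 (α = 6): (6−10)(6−7)(6−3)(6−5) = (−4)·(−1)·3·1 = 12 ≡ 1, so v_2 = 1^{−1} = 1 (mod 11).
  i = 3 (α = 7): (7−10)(7−6)(7−3)(7−5) = (−3)·1·4·2 = −24 ≡ 9, so v_3 = 9^{−1} = 5 (mod 11).
  i = 4 (α = 3): (3−10)(3−6)(3−7)(3−5) = (−7)·(−3)·(−4)·(−2) = 168 ≡ 3, so v_4 = 3^{−1} = 4 (mod 11).
  i = 5 (α = 5): (5−10)(5−6)(5−7)(5−3) = (−5)·(−1)·(−2)·2 = −20 ≡ 2, so v_5 = 2^{−1} = 6 (mod 11).
  v = [6, 1, 5, 4, 6].
Step 2: syndromes of r = [3, 6, 2, 8, 5] (all sums mod 11).
  S_0 = Σ v_i r_i = 6·3 + 1·6 + 5·2 + 4·8 + 6·5 = 96 ≡ 8.
  S_1 = Σ v_i α_i r_i = 6·10·3 + 1·6·6 + 5·7·2 + 4·3·8 + 6·5·5 = 532 ≡ 4.
  α_i^2 mod 11 = [1, 3, 5, 9, 3].
  S_2 = Σ v_i α_i^2 r_i = 6·1·3 + 1·3·6 + 5·5·2 + 4·9·8 + 6·3·5 = 464 ≡ 2.
  S = (8, 4, 2) ≠ 0, so r is not a codeword (an error is present).
Step 3: locate the error. For a single error e at position i, S_ℓ = v_i·e·α_i^ℓ, so α_err = S_1/S_0.
  S_0^{−1} = 8^{−1} = 7 (mod 11), so α_err = 4·7 = 28 ≡ 6 = α_2. Error position i = 2.
  Consistency check: S_2/S_1 = 2·3 = 6 ≡ 6 = α_err ✓ (single-error assumption holds).
Step 4: error magnitude e = S_0/v_2 = S_0·∏_{j≠2}(α_2 − α_j) = 8·1 = 8 ≡ 8 (mod 11).
Step 5: correct position 2: c_2 = r_2 − e = 6 − 8 ≡ 9 (mod 11). Hence c = [3, 9, 2, 8, 5].
  Check: interpolating c through the α_i gives m(x) = 7 + 4·x (degree < 2) with m(α_i) = c_i for every i, so c is indeed a codeword.


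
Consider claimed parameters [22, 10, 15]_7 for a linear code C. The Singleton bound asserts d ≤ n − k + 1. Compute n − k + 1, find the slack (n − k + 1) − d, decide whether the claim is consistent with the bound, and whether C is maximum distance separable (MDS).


Singleton RHS = n − k + 1 = 13, slack = -2, bound violated (no such code; not MDS).

Singleton bound: d ≤ n − k + 1.
Here n = 22, k = 10, so n − k + 1 = 13.
Given d = 15, check d ≤ 13: NO.
Slack = (n − k + 1) − d = -2.
The slack is negative: d = 15 exceeds n − k + 1 = 13 by 2, so the Singleton bound is violated and no linear [22, 10, 15]_7 code can exist. In particular it is not MDS (MDS requires d = n − k + 1 exactly).
Description: the claimed parameters are [22, 10, 15]_7; such a code would be impossible (violates the Singleton bound).


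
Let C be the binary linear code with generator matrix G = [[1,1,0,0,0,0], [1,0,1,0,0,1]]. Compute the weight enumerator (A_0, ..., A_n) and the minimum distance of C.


Weight distribution: A_0 = 1, A_2 = 1, A_3 = 2. Minimum distance d = 2.

Enumerate all 2^2 = 4 messages m ∈ F_2^2.
For each, compute codeword c = mG in F_2^6, then tally its weight.
  m = 00 → c = 000000, weight = 0.
  m = 10 → c = 110000, weight = 2.
  m = 01 → c = 101001, weight = 3.
  m = 11 → c = 011001, weight = 3.
Tally weights:
  weight 0: 1 codewords.
  weight 2: 1 codewords.
  weight 3: 2 codewords.
Minimum distance d = smallest w > 0 with A_w > 0 = 2.
Sanity: Σ A_w = 4 = 2^2 = 4 ✓.


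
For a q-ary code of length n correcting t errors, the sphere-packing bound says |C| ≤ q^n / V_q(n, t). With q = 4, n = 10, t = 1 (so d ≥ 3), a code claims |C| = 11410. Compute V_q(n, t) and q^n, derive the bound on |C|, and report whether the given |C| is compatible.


V_q(n, t) = 31, q^n = 1048576, Hamming bound = 33825, |C| = 11410 ≤ bound (satisfied).

Step 1: Compute V_q(n, t) = Σ_{j=0}^1 C(n, j) (q−1)^j.
  j = 0: C(10,0)·(3)^0 = 1·1 = 1.
  j = 1: C(10,1)·(3)^1 = 10·3 = 30.
  V_q(n, t) = 1 + 30 = 31.
Step 2: q^n = 4^10 = 1048576.
Step 3: Hamming bound ⌊q^n / V_q(n,t)⌋ = ⌊1048576/31⌋ = 33825.
Step 4: Compare |C| = 11410 to 33825: satisfied.
The claimed |C| lies below the Hamming bound.


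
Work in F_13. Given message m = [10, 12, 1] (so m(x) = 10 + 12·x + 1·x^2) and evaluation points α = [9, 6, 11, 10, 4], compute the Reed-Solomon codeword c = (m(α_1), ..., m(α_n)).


c = [4, 1, 3, 9, 9]

Message polynomial: m(x) = 10 + 12·x + 1·x^2 (mod 13).
For each evaluation point α_i, compute m(α_i) mod 13:
  α_1 = 9: Horner steps 1 → 8 → 4, so m(9) = 4.
  α_2 = 6: Horner steps 1 → 5 → 1, so m(6) = 1.
  α_3 = 11: Horner steps 1 → 10 → 3, so m(11) = 3.
  α_4 = 10: Horner steps 1 → 9 → 9, so m(10) = 9.
  α_5 = 4: Horner steps 1 → 3 → 9, so m(4) = 9.
Codeword c = [4, 1, 3, 9, 9] ∈ F_13^5.


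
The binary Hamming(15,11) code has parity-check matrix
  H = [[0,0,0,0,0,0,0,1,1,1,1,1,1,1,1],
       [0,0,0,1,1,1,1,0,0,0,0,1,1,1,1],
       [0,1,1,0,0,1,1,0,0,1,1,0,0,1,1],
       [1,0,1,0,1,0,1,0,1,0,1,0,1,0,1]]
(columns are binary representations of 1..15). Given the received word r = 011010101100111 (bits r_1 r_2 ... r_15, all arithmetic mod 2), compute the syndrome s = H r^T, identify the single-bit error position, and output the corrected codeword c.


s = (1, 1, 0, 0)^T, error position = 12, corrected codeword c = 011010101101111

Compute s = H r^T mod 2 one row at a time:
  s_1 = 0 + 1 + 1 + 0 + 0 + 1 + 1 + 1 = 5 ≡ 1 (mod 2).
  s_2 = 0 + 1 + 0 + 1 + 0 + 1 + 1 + 1 = 5 ≡ 1 (mod 2).
  s_3 = 1 + 1 + 0 + 1 + 1 + 0 + 1 + 1 = 6 ≡ 0 (mod 2).
  s_4 = 0 + 1 + 1 + 1 + 1 + 0 + 1 + 1 = 6 ≡ 0 (mod 2).
s = (1, 1, 0, 0)^T — this equals column 12 of H (binary 1100), so error is at position 12.
Correct: flip bit 12 of r = 011010101100111 to get c = 011010101101111.


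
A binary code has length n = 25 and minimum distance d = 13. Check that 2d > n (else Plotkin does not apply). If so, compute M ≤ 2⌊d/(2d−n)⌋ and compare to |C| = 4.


Plotkin bound M ≤ 26; given |C| = 4 ≤ bound (satisfied).

Check applicability: 2d = 26, n = 25.
2d − n = 1 > 0, so Plotkin applies.
Compute d/(2d−n) = 13/1 ≈ 13.0000.
⌊d/(2d−n)⌋ = 13.
Plotkin bound: M ≤ 2·13 = 26.
Given |C| = 4, check: satisfied.
This |C| is below the Plotkin bound.


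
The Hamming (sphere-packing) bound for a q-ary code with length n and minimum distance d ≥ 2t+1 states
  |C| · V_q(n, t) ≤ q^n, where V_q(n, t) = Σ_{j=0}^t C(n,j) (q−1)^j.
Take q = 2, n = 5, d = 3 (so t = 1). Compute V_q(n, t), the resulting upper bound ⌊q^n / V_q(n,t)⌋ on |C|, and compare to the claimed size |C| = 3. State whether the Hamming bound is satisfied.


V_q(n, t) = 6, q^n = 32, Hamming bound = 5, |C| = 3 ≤ bound (satisfied).

Step 1: Compute V_q(n, t) = Σ_{j=0}^1 C(n, j) (q−1)^j.
  j = 0: C(5,0)·(1)^0 = 1·1 = 1.
  j = 1: C(5,1)·(1)^1 = 5·1 = 5.
  V_q(n, t) = 1 + 5 = 6.
Step 2: q^n = 2^5 = 32.
Step 3: Hamming bound ⌊q^n / V_q(n,t)⌋ = ⌊32/6⌋ = 5.
Step 4: Compare |C| = 3 to 5: satisfied.
The claimed |C| lies below the Hamming bound.


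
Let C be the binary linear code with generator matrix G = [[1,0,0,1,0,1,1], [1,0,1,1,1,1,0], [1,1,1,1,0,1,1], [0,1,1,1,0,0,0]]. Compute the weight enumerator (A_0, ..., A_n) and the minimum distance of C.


Weight distribution: A_0 = 1, A_1 = 1, A_2 = 1, A_3 = 4, A_4 = 5, A_5 = 3, A_6 = 1. Minimum distance d = 1.

Enumerate all 2^4 = 16 messages m ∈ F_2^4.
For each, compute codeword c = mG in F_2^7, then tally its weight.
  m = 0000 → c = 0000000, weight = 0.
  m = 1000 → c = 1001011, weight = 4.
  m = 0100 → c = 1011110, weight = 5.
  m = 1100 → c = 0010101, weight = 3.
  m = 0010 → c = 1111011, weight = 6.
  m = 1010 → c = 0110000, weight = 2.
  m = 0110 → c = 0100101, weight = 3.
  m = 1110 → c = 1101110, weight = 5.
  m = 0001 → c = 0111000, weight = 3.
  m = 1001 → c = 1110011, weight = 5.
  m = 0101 → c = 1100110, weight = 4.
  m = 1101 → c = 0101101, weight = 4.
  m = 0011 → c = 1000011, weight = 3.
  m = 1011 → c = 0001000, weight = 1.
  m = 0111 → c = 0011101, weight = 4.
  m = 1111 → c = 1010110, weight = 4.
Tally weights:
  weight 0: 1 codewords.
  weight 1: 1 codewords.
  weight 2: 1 codewords.
  weight 3: 4 codewords.
  weight 4: 5 codewords.
  weight 5: 3 codewords.
  weight 6: 1 codewords.
Minimum distance d = smallest w > 0 with A_w > 0 = 1.
Sanity: Σ A_w = 16 = 2^4 = 16 ✓.


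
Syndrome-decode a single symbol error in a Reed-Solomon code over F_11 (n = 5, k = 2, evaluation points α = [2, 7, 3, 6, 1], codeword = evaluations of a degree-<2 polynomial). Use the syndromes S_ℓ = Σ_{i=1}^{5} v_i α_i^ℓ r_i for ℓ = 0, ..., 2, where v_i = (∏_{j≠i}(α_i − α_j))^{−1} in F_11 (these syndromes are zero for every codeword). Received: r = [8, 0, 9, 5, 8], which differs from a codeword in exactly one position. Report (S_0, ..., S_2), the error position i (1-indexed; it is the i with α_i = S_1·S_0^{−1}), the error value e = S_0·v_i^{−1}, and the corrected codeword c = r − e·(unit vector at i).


S = (8, 5, 10), error at position 1, error magnitude e = 5, c = [3, 0, 9, 5, 8].

Step 1: column multipliers v_i = (∏_{j≠i}(α_i − α_j))^{−1} mod 11.
  i = 1 (α = 2): (2−7)(2−3)(2−6)(2−1) = (−5)·(−1)·(−4)·1 = −20 ≡ 2, so v_1 = 2^{−1} = 6 (mod 11).
  i = 2 (α = 7): (7−2)(7−3)(7−6)(7−1) = 5·4·1·6 = 120 ≡ 10, so v_2 = 10^{−1} = 10 (mod 11).
  i = 3 (α = 3): (3−2)(3−7)(3−6)(3−1) = 1·(−4)·(−3)·2 = 24 ≡ 2, so v_3 = 2^{−1} = 6 (mod 11).
  i = 4 (α = 6): (6−2)(6−7)(6−3)(6−1) = 4·(−1)·3·5 = −60 ≡ 6, so v_4 = 6^{−1} = 2 (mod 11).
  i = 5 (α = 1): (1−2)(1−7)(1−3)(1−6) = (−1)·(−6)·(−2)·(−5) = 60 ≡ 5, so v_5 = 5^{−1} = 9 (mod 11).
  v = [6, 10, 6, 2, 9].
Step 2: syndromes of r = [8, 0, 9, 5, 8] (all sums mod 11).
  S_0 = Σ v_i r_i = 6·8 + 10·0 + 6·9 + 2·5 + 9·8 = 184 ≡ 8.
  S_1 = Σ v_i α_i r_i = 6·2·8 + 10·7·0 + 6·3·9 + 2·6·5 + 9·1·8 = 390 ≡ 5.
  α_i^2 mod 11 = [4, 5, 9, 3, 1].
  S_2 = Σ v_i α_i^2 r_i = 6·4·8 + 10·5·0 + 6·9·9 + 2·3·5 + 9·1·8 = 780 ≡ 10.
  S = (8, 5, 10) ≠ 0, so r is not a codeword (an error is present).
Step 3: locate the error. For a single error e at position i, S_ℓ = v_i·e·α_i^ℓ, so α_err = S_1/S_0.
  S_0^{−1} = 8^{−1} = 7 (mod 11), so α_err = 5·7 = 35 ≡ 2 = α_1. Error position i = 1.
  Consistency check: S_2/S_1 = 10·9 = 90 ≡ 2 = α_err ✓ (single-error assumption holds).
Step 4: error magnitude e = S_0/v_1 = S_0·∏_{j≠1}(α_1 − α_j) = 8·2 = 16 ≡ 5 (mod 11).
Step 5: correct position 1: c_1 = r_1 − e = 8 − 5 ≡ 3 (mod 11). Hence c = [3, 0, 9, 5, 8].
  Check: interpolating c through the α_i gives m(x) = 2 + 6·x (degree < 2) with m(α_i) = c_i for every i, so c is indeed a codeword.
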